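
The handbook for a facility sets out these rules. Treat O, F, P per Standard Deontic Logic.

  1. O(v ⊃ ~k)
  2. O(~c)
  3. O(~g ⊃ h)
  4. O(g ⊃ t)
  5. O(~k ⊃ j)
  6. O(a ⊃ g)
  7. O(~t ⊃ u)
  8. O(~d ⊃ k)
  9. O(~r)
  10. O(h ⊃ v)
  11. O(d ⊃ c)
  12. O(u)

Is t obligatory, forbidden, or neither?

Premise 2 gives O(~c).
Premise 11, O(d ⊃ c), contraposes to O(~c ⊃ ~d); with O(~c) we get O(~d).
From O(~d) and premise 8, O(~d ⊃ k), we obtain O(k).
Premise 1, O(v ⊃ ~k), contraposes to O(k ⊃ ~v); with O(k) we get O(~v).
Premise 10, O(h ⊃ v), contraposes to O(~v ⊃ ~h); with O(~v) we get O(~h).
The contrapositive of premise 3 (O(~g ⊃ h)) is O(~h ⊃ g), and O(~h) is already established, so O(g).
Premise 4 is O(g ⊃ t); since O(g), deontic closure gives O(t).
Premises 5, 6, 7, 9, 12 do not contribute to this derivation.
Hence t is obligatory.

Obligatory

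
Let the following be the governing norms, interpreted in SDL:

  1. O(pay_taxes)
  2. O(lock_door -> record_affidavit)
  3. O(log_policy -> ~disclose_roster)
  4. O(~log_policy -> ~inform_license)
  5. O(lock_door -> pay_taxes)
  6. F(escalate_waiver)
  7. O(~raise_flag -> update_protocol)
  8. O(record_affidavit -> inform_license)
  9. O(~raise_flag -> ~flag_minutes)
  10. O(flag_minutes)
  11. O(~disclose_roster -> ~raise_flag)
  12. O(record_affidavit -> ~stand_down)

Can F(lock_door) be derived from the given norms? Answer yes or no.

Yes

Premise 10 states O(flag_minutes) outright.
Premise 9 is O(~raise_flag -> ~flag_minutes); contrapositively O(flag_minutes -> raise_flag). Since O(flag_minutes) holds, K gives O(raise_flag).
Premise 11, O(~disclose_roster -> ~raise_flag), contraposes to O(raise_flag -> disclose_roster); with O(raise_flag) we get O(disclose_roster).
Premise 3 is O(log_policy -> ~disclose_roster); contrapositively O(disclose_roster -> ~log_policy). Since O(disclose_roster) holds, K gives O(~log_policy).
From O(~log_policy) and premise 4, O(~log_policy -> ~inform_license), we obtain O(~inform_license).
Premise 8 is O(record_affidavit -> inform_license); contrapositively O(~inform_license -> ~record_affidavit). Since O(~inform_license) holds, K gives O(~record_affidavit).
Premise 2, O(lock_door -> record_affidavit), contraposes to O(~record_affidavit -> ~lock_door); with O(~record_affidavit) we get O(~lock_door).
Premises 1, 5, 6, 7, 12 do not contribute to this derivation.
So O(~lock_door) holds, i.e. F(lock_door). The claim follows.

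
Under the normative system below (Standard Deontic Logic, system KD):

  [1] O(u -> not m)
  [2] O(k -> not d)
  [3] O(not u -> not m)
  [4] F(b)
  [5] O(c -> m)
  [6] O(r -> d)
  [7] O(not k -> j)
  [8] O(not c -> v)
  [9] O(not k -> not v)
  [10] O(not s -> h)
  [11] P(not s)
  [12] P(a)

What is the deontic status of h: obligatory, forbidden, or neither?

Premise 10 is O(not s -> h), but O(not s) is not derivable from the premises (the permission P(not s) asserts only not O(s), not O(not s)), so it does not yield O(h).
No premise or chain of K-axiom applications forces O(h), and none forces O(not h). So h is neither obligatory nor forbidden under these norms.

Neither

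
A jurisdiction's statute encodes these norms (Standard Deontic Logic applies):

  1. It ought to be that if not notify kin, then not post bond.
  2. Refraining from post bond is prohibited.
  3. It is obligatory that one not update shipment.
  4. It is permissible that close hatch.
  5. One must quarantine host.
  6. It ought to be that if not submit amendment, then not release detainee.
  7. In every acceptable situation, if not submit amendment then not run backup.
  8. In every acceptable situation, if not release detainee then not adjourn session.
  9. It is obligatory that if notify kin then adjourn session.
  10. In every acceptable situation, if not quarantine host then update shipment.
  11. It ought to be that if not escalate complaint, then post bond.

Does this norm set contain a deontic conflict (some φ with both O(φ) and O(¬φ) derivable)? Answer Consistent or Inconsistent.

Consistent

Premise 10 is O(¬quarantine_host → update_shipment), but O(¬quarantine_host) is not derivable from the premises, so it does not yield O(update_shipment).
So O(update_shipment) is not derivable, and the apparent clash with O(¬update_shipment) does not arise.
A world satisfying every obligation exists (e.g. adjourn_session=true, close_hatch=false, escalate_complaint=false, notify_kin=true, post_bond=true, quarantine_host=true, release_detainee=true, run_backup=false, submit_amendment=true, update_shipment=false); no atom is both obligatory and forbidden, so the set is consistent.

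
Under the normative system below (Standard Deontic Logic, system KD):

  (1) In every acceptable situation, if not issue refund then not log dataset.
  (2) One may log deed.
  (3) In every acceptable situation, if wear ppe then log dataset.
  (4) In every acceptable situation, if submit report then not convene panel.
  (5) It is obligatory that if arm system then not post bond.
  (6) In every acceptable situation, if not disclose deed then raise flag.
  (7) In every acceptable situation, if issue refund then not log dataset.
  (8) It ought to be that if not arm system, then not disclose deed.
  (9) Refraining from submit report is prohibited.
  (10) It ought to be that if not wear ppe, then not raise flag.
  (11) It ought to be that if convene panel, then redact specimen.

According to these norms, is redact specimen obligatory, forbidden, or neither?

Neither

Premise 11 is O(convene_panel → redact_specimen), but O(convene_panel) is not derivable from the premises, so it does not yield O(redact_specimen).
No premise or chain of K-axiom applications forces O(redact_specimen), and none forces O(¬redact_specimen). So redact_specimen is neither obligatory nor forbidden under these norms.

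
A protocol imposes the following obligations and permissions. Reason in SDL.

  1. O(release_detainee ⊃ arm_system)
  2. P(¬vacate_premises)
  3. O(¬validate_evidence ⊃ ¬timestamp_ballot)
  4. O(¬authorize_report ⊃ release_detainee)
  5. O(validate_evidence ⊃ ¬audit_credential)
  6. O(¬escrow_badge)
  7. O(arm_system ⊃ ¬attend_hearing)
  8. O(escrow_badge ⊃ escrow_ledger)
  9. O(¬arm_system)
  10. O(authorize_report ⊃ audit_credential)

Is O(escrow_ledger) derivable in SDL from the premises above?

No

Premise 8 is O(escrow_badge ⊃ escrow_ledger), but O(escrow_badge) is not derivable from the premises, so it does not yield O(escrow_ledger).
No other premise forces O(escrow_ledger). An ideal world satisfying every premise can still have escrow_ledger false, so O(escrow_ledger) is not derivable.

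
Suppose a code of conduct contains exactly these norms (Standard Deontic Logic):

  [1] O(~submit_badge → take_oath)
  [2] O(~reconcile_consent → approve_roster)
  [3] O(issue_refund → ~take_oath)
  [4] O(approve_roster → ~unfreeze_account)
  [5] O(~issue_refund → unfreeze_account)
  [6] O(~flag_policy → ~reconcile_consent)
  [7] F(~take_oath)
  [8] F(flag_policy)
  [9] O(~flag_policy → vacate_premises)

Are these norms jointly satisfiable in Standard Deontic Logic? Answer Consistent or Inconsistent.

Inconsistent

Premise 7, F(~take_oath), is equivalent to O(take_oath).
The contrapositive of premise 3 (O(issue_refund → ~take_oath)) is O(take_oath → ~issue_refund), and O(take_oath) is already established, so O(~issue_refund).
Premise 5 is O(~issue_refund → unfreeze_account); since O(~issue_refund), deontic closure gives O(unfreeze_account).
Premise 4, O(approve_roster → ~unfreeze_account), contraposes to O(unfreeze_account → ~approve_roster); with O(unfreeze_account) we get O(~approve_roster).
Premise 2, O(~reconcile_consent → approve_roster), contraposes to O(~approve_roster → reconcile_consent); with O(~approve_roster) we get O(reconcile_consent).
The contrapositive of premise 6 (O(~flag_policy → ~reconcile_consent)) is O(reconcile_consent → flag_policy), and O(reconcile_consent) is already established, so O(flag_policy).
Yet premise 8 is F(flag_policy), i.e. O(~flag_policy).
We now have both O(flag_policy) and O(~flag_policy) — flag_policy is simultaneously obligatory and forbidden, violating the D-axiom.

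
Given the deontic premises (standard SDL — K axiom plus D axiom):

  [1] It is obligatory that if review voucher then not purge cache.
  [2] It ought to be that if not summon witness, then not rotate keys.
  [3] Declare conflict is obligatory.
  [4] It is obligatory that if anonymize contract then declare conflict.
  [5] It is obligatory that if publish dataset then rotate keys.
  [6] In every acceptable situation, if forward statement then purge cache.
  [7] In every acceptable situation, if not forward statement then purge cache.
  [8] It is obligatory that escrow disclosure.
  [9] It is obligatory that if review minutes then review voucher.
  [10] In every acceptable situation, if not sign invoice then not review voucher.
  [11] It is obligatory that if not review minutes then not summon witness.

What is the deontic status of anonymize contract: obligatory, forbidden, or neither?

Premise 4 is O(anonymize_contract → declare_conflict); even if O(declare_conflict) held, inferring O(anonymize_contract) would be affirming the consequent — invalid.
No premise or chain of K-axiom applications forces O(anonymize_contract), and none forces O(¬anonymize_contract). So anonymize_contract is neither obligatory nor forbidden under these norms.

Neither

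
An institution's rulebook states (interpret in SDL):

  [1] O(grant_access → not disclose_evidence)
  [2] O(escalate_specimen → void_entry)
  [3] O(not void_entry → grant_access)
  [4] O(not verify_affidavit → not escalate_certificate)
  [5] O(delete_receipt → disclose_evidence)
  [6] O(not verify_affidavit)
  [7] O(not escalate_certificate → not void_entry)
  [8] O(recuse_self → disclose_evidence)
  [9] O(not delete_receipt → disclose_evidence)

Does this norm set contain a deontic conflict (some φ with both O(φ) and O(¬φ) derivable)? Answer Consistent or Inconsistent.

Inconsistent

By case analysis on delete_receipt: premise 5 gives O(delete_receipt → disclose_evidence) and premise 9 gives O(not delete_receipt → disclose_evidence), so O(disclose_evidence) either way.
The contrapositive of premise 1 (O(grant_access → not disclose_evidence)) is O(disclose_evidence → not grant_access), and O(disclose_evidence) is already established, so O(not grant_access).
Premise 3, O(not void_entry → grant_access), contraposes to O(not grant_access → void_entry); with O(not grant_access) we get O(void_entry).
Premise 7, O(not escalate_certificate → not void_entry), contraposes to O(void_entry → escalate_certificate); with O(void_entry) we get O(escalate_certificate).
Premise 4, O(not verify_affidavit → not escalate_certificate), contraposes to O(escalate_certificate → verify_affidavit); with O(escalate_certificate) we get O(verify_affidavit).
Yet premise 6 states O(not verify_affidavit).
We now have both O(verify_affidavit) and O(not verify_affidavit) — verify_affidavit is simultaneously obligatory and forbidden, violating the D-axiom.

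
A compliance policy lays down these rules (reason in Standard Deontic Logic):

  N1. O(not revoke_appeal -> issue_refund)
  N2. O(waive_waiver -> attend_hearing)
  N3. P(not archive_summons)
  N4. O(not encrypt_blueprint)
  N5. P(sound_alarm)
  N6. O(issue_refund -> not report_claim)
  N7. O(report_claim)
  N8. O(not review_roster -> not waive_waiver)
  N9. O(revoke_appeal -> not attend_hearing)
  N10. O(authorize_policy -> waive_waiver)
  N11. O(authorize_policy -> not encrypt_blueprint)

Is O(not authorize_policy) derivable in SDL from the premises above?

Yes

Premise 7 states O(report_claim) outright.
Premise 6, O(issue_refund -> not report_claim), contraposes to O(report_claim -> not issue_refund); with O(report_claim) we get O(not issue_refund).
Premise 1, O(not revoke_appeal -> issue_refund), contraposes to O(not issue_refund -> revoke_appeal); with O(not issue_refund) we get O(revoke_appeal).
With premise 9, O(revoke_appeal -> not attend_hearing), the K-axiom yields O(not attend_hearing).
Premise 2, O(waive_waiver -> attend_hearing), contraposes to O(not attend_hearing -> not waive_waiver); with O(not attend_hearing) we get O(not waive_waiver).
The contrapositive of premise 10 (O(authorize_policy -> waive_waiver)) is O(not waive_waiver -> not authorize_policy), and O(not waive_waiver) is already established, so O(not authorize_policy).
Premises 3, 4, 5, 8, 11 do not contribute to this derivation.
So O(not authorize_policy) follows.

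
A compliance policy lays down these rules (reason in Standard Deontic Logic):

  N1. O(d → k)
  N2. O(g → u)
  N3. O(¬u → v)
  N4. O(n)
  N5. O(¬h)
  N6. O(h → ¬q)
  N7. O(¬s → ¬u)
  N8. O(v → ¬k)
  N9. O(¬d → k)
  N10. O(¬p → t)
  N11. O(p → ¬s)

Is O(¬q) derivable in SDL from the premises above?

No

Premise 6 is O(h → ¬q), but O(h) is not derivable from the premises, so it does not yield O(¬q).
No other premise forces O(¬q). An ideal world satisfying every premise can still have ¬q false, so O(¬q) is not derivable.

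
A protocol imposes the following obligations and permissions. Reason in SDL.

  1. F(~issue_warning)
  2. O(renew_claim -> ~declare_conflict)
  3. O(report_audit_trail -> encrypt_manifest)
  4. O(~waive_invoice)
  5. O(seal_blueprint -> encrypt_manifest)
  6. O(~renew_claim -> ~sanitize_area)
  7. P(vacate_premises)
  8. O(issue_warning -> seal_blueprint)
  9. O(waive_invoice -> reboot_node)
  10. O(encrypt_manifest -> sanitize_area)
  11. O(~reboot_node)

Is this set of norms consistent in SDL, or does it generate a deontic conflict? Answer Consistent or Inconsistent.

Consistent

Premise 9 is O(waive_invoice -> reboot_node), but O(waive_invoice) is not derivable from the premises, so it does not yield O(reboot_node).
So O(reboot_node) is not derivable, and the apparent clash with O(~reboot_node) does not arise.
A world satisfying every obligation exists (e.g. declare_conflict=false, encrypt_manifest=true, issue_warning=true, reboot_node=false, renew_claim=true, report_audit_trail=false, sanitize_area=true, seal_blueprint=true, vacate_premises=false, waive_invoice=false); no atom is both obligatory and forbidden, so the set is consistent.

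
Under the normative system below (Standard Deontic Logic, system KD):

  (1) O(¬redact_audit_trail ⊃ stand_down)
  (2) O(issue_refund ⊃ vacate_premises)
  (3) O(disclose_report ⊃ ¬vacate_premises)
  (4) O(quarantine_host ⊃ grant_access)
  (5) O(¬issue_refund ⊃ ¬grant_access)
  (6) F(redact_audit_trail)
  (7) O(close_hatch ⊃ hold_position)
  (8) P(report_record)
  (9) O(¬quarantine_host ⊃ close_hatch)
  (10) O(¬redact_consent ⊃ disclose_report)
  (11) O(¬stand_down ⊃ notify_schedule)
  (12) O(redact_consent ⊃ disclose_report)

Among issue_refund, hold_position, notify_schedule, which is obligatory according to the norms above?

hold_position

By case analysis on ¬redact_consent: premise 10 gives O(¬redact_consent ⊃ disclose_report) and premise 12 gives O(redact_consent ⊃ disclose_report), so O(disclose_report) either way.
Premise 3 is O(disclose_report ⊃ ¬vacate_premises); since O(disclose_report), deontic closure gives O(¬vacate_premises).
Premise 2, O(issue_refund ⊃ vacate_premises), contraposes to O(¬vacate_premises ⊃ ¬issue_refund); with O(¬vacate_premises) we get O(¬issue_refund).
With premise 5, O(¬issue_refund ⊃ ¬grant_access), the K-axiom yields O(¬grant_access).
Premise 4 is O(quarantine_host ⊃ grant_access); contrapositively O(¬grant_access ⊃ ¬quarantine_host). Since O(¬grant_access) holds, K gives O(¬quarantine_host).
Applying K to premise 9 (O(¬quarantine_host ⊃ close_hatch)) and O(¬quarantine_host) yields O(close_hatch).
Applying K to premise 7 (O(close_hatch ⊃ hold_position)) and O(close_hatch) yields O(hold_position).
So O(hold_position) holds — hold_position is obligatory. None of the other listed options is made obligatory by any chain of premises.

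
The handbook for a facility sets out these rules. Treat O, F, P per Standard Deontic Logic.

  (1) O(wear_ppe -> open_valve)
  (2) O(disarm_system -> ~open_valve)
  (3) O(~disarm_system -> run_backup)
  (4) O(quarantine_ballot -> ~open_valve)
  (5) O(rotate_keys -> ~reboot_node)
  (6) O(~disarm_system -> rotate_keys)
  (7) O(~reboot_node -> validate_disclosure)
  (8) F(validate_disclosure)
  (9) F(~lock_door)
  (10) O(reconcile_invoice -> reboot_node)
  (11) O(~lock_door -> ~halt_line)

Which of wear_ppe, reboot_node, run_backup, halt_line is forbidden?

F(validate_disclosure) at premise 8 means O(~validate_disclosure).
Premise 7 is O(~reboot_node -> validate_disclosure); contrapositively O(~validate_disclosure -> reboot_node). Since O(~validate_disclosure) holds, K gives O(reboot_node).
Premise 5, O(rotate_keys -> ~reboot_node), contraposes to O(reboot_node -> ~rotate_keys); with O(reboot_node) we get O(~rotate_keys).
Premise 6, O(~disarm_system -> rotate_keys), contraposes to O(~rotate_keys -> disarm_system); with O(~rotate_keys) we get O(disarm_system).
With premise 2, O(disarm_system -> ~open_valve), the K-axiom yields O(~open_valve).
Premise 1 is O(wear_ppe -> open_valve); contrapositively O(~open_valve -> ~wear_ppe). Since O(~open_valve) holds, K gives O(~wear_ppe).
So O(~wear_ppe) holds, i.e. wear_ppe is forbidden. None of the other listed options is forbidden under the premises.

wear_ppe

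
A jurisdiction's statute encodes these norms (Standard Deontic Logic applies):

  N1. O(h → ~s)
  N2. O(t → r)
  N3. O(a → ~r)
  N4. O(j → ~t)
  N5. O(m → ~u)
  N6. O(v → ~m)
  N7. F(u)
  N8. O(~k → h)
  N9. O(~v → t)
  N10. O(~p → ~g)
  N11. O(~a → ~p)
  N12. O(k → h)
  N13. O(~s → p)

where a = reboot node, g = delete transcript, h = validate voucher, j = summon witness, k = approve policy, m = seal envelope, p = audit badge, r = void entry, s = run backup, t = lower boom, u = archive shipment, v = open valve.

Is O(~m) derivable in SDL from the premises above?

Yes

Premises 12 and 8 are O(k → h) and O(~k → h); every ideal world satisfies k or ~k, so in either case h holds — hence O(h).
Applying K to premise 1 (O(h → ~s)) and O(h) yields O(~s).
From O(~s) and premise 13, O(~s → p), we obtain O(p).
Premise 11, O(~a → ~p), contraposes to O(p → a); with O(p) we get O(a).
Premise 3 is O(a → ~r); since O(a), deontic closure gives O(~r).
Premise 2, O(t → r), contraposes to O(~r → ~t); with O(~r) we get O(~t).
Premise 9, O(~v → t), contraposes to O(~t → v); with O(~t) we get O(v).
From O(v) and premise 6, O(v → ~m), we obtain O(~m).
Premises 4, 5, 7, 10 do not contribute to this derivation.
So O(~m) follows.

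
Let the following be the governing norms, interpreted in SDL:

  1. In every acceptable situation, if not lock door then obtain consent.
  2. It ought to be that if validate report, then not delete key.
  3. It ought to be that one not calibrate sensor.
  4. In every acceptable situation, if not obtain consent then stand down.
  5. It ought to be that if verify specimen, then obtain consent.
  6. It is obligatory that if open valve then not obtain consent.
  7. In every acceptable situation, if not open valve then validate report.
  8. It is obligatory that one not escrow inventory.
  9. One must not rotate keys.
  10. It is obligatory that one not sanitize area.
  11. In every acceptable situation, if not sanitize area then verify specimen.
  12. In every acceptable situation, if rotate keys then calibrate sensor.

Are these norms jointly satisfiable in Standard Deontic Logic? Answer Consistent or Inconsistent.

Consistent

Premise 12 is O(rotate_keys → calibrate_sensor), but O(rotate_keys) is not derivable from the premises, so it does not yield O(calibrate_sensor).
So O(calibrate_sensor) is not derivable, and the apparent clash with O(¬calibrate_sensor) does not arise.
A world satisfying every obligation exists (e.g. calibrate_sensor=false, delete_key=false, escrow_inventory=false, lock_door=false, obtain_consent=true, open_valve=false, rotate_keys=false, sanitize_area=false, stand_down=false, validate_report=true, verify_specimen=true); no atom is both obligatory and forbidden, so the set is consistent.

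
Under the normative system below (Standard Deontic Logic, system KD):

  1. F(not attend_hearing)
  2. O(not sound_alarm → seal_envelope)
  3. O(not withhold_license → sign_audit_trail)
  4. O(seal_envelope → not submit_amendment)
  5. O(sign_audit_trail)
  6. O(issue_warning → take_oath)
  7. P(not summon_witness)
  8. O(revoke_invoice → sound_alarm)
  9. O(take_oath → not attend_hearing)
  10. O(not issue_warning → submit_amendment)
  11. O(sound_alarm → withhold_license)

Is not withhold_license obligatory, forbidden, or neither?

Premise 1 is F(not attend_hearing), i.e. O(attend_hearing).
Premise 9 is O(take_oath → not attend_hearing); contrapositively O(attend_hearing → not take_oath). Since O(attend_hearing) holds, K gives O(not take_oath).
Premise 6 is O(issue_warning → take_oath); contrapositively O(not take_oath → not issue_warning). Since O(not take_oath) holds, K gives O(not issue_warning).
Premise 10 is O(not issue_warning → submit_amendment); since O(not issue_warning), deontic closure gives O(submit_amendment).
Premise 4, O(seal_envelope → not submit_amendment), contraposes to O(submit_amendment → not seal_envelope); with O(submit_amendment) we get O(not seal_envelope).
Premise 2, O(not sound_alarm → seal_envelope), contraposes to O(not seal_envelope → sound_alarm); with O(not seal_envelope) we get O(sound_alarm).
Applying K to premise 11 (O(sound_alarm → withhold_license)) and O(sound_alarm) yields O(withhold_license).
Premises 3, 5, 7, 8 do not contribute to this derivation.
Thus O(withhold_license), which is F(not withhold_license): not withhold_license is forbidden.

Forbidden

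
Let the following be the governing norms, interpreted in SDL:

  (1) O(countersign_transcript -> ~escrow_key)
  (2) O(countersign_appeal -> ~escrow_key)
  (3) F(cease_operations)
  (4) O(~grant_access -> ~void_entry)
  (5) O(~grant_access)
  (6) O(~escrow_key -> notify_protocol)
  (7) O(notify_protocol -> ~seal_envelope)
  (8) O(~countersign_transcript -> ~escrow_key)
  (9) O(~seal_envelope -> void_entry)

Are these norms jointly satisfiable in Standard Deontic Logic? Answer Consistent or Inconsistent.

Premises 1 and 8 cover both cases: O(countersign_transcript -> ~escrow_key) and O(~countersign_transcript -> ~escrow_key). Since countersign_transcript ∨ ~countersign_transcript is a tautology, O(~escrow_key) follows.
With premise 6, O(~escrow_key -> notify_protocol), the K-axiom yields O(notify_protocol).
From O(notify_protocol) and premise 7, O(notify_protocol -> ~seal_envelope), we obtain O(~seal_envelope).
From O(~seal_envelope) and premise 9, O(~seal_envelope -> void_entry), we obtain O(void_entry).
Premise 4 is O(~grant_access -> ~void_entry); contrapositively O(void_entry -> grant_access). Since O(void_entry) holds, K gives O(grant_access).
But premise 5 directly asserts O(~grant_access).
We now have both O(grant_access) and O(~grant_access) — grant_access is simultaneously obligatory and forbidden, violating the D-axiom.

Inconsistent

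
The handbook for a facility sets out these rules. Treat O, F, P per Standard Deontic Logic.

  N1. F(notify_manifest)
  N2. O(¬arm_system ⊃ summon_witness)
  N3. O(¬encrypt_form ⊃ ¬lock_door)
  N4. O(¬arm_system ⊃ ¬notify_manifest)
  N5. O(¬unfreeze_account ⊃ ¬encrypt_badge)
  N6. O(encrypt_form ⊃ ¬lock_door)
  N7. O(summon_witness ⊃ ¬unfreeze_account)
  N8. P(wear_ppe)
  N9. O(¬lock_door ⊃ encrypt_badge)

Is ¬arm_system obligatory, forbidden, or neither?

Forbidden

Premises 6 and 3 are O(encrypt_form ⊃ ¬lock_door) and O(¬encrypt_form ⊃ ¬lock_door); every ideal world satisfies encrypt_form or ¬encrypt_form, so in either case ¬lock_door holds — hence O(¬lock_door).
Applying K to premise 9 (O(¬lock_door ⊃ encrypt_badge)) and O(¬lock_door) yields O(encrypt_badge).
Premise 5, O(¬unfreeze_account ⊃ ¬encrypt_badge), contraposes to O(encrypt_badge ⊃ unfreeze_account); with O(encrypt_badge) we get O(unfreeze_account).
Premise 7, O(summon_witness ⊃ ¬unfreeze_account), contraposes to O(unfreeze_account ⊃ ¬summon_witness); with O(unfreeze_account) we get O(¬summon_witness).
Premise 2 is O(¬arm_system ⊃ summon_witness); contrapositively O(¬summon_witness ⊃ arm_system). Since O(¬summon_witness) holds, K gives O(arm_system).
Premises 1, 4, 8 do not contribute to this derivation.
Thus O(arm_system), which is F(¬arm_system): ¬arm_system is forbidden.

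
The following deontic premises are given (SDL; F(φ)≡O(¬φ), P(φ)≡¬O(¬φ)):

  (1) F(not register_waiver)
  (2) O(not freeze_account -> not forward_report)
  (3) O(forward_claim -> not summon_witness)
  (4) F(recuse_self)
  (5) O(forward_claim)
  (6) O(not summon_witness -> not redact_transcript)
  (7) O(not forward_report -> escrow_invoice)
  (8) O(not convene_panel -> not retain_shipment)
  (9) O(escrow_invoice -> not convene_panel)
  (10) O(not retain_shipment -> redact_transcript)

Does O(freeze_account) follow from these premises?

Yes

From premise 5 we have O(forward_claim).
Applying K to premise 3 (O(forward_claim -> not summon_witness)) and O(forward_claim) yields O(not summon_witness).
Premise 6 is O(not summon_witness -> not redact_transcript); since O(not summon_witness), deontic closure gives O(not redact_transcript).
Premise 10 is O(not retain_shipment -> redact_transcript); contrapositively O(not redact_transcript -> retain_shipment). Since O(not redact_transcript) holds, K gives O(retain_shipment).
The contrapositive of premise 8 (O(not convene_panel -> not retain_shipment)) is O(retain_shipment -> convene_panel), and O(retain_shipment) is already established, so O(convene_panel).
Premise 9 is O(escrow_invoice -> not convene_panel); contrapositively O(convene_panel -> not escrow_invoice). Since O(convene_panel) holds, K gives O(not escrow_invoice).
Premise 7, O(not forward_report -> escrow_invoice), contraposes to O(not escrow_invoice -> forward_report); with O(not escrow_invoice) we get O(forward_report).
The contrapositive of premise 2 (O(not freeze_account -> not forward_report)) is O(forward_report -> freeze_account), and O(forward_report) is already established, so O(freeze_account).
Premises 1, 4 do not contribute to this derivation.
So O(freeze_account) follows.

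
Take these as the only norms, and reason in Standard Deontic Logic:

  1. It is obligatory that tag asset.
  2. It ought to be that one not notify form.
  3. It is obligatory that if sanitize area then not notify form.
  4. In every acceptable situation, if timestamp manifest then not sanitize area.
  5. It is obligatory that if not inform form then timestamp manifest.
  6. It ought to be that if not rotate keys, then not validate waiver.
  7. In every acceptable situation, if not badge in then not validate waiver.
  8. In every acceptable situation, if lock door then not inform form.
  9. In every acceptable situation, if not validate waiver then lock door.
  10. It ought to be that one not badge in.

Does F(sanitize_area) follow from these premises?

Premise 10 gives O(¬badge_in).
With premise 7, O(¬badge_in → ¬validate_waiver), the K-axiom yields O(¬validate_waiver).
With premise 9, O(¬validate_waiver → lock_door), the K-axiom yields O(lock_door).
From O(lock_door) and premise 8, O(lock_door → ¬inform_form), we obtain O(¬inform_form).
Applying K to premise 5 (O(¬inform_form → timestamp_manifest)) and O(¬inform_form) yields O(timestamp_manifest).
Applying K to premise 4 (O(timestamp_manifest → ¬sanitize_area)) and O(timestamp_manifest) yields O(¬sanitize_area).
Premises 1, 2, 3, 6 do not contribute to this derivation.
So O(¬sanitize_area) holds, i.e. F(sanitize_area). The claim follows.

Yes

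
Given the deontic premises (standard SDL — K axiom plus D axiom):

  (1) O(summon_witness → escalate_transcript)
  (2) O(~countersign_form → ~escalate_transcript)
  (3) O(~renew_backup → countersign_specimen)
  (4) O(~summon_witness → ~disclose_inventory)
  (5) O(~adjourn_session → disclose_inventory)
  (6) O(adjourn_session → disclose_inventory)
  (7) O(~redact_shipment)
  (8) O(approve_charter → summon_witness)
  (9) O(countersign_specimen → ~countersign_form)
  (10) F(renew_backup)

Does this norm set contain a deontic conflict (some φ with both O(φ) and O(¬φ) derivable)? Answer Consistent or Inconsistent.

Premises 5 and 6 cover both cases: O(~adjourn_session → disclose_inventory) and O(adjourn_session → disclose_inventory). Since ~adjourn_session ∨ adjourn_session is a tautology, O(disclose_inventory) follows.
Premise 4, O(~summon_witness → ~disclose_inventory), contraposes to O(disclose_inventory → summon_witness); with O(disclose_inventory) we get O(summon_witness).
Premise 1 is O(summon_witness → escalate_transcript); since O(summon_witness), deontic closure gives O(escalate_transcript).
Premise 2 is O(~countersign_form → ~escalate_transcript); contrapositively O(escalate_transcript → countersign_form). Since O(escalate_transcript) holds, K gives O(countersign_form).
The contrapositive of premise 9 (O(countersign_specimen → ~countersign_form)) is O(countersign_form → ~countersign_specimen), and O(countersign_form) is already established, so O(~countersign_specimen).
Premise 3, O(~renew_backup → countersign_specimen), contraposes to O(~countersign_specimen → renew_backup); with O(~countersign_specimen) we get O(renew_backup).
Yet premise 10 is F(renew_backup), i.e. O(~renew_backup).
We now have both O(renew_backup) and O(~renew_backup) — renew_backup is simultaneously obligatory and forbidden, violating the D-axiom.

Inconsistent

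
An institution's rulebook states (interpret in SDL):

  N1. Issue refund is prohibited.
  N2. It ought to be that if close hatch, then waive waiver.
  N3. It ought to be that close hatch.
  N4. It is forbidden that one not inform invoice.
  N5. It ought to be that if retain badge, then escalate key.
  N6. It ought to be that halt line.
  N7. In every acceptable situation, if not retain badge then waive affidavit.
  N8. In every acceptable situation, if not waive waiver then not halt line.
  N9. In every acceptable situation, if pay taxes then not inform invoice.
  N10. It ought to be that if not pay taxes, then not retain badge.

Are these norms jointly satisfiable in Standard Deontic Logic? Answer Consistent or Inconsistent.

Premise 8 is O(¬waive_waiver → ¬halt_line), but O(¬waive_waiver) is not derivable from the premises, so it does not yield O(¬halt_line).
So O(¬halt_line) is not derivable, and the apparent clash with O(halt_line) does not arise.
A world satisfying every obligation exists (e.g. close_hatch=true, escalate_key=false, halt_line=true, inform_invoice=true, issue_refund=false, pay_taxes=false, retain_badge=false, waive_affidavit=true, waive_waiver=true); no atom is both obligatory and forbidden, so the set is consistent.

Consistent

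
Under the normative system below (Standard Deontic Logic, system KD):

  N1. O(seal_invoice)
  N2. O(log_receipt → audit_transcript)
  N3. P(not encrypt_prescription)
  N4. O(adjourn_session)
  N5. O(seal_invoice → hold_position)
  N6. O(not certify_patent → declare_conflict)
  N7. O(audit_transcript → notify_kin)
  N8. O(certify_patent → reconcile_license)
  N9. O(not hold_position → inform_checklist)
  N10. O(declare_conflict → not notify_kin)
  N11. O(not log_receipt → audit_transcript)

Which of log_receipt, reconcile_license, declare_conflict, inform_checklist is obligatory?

reconcile_license

By case analysis on not log_receipt: premise 11 gives O(not log_receipt → audit_transcript) and premise 2 gives O(log_receipt → audit_transcript), so O(audit_transcript) either way.
With premise 7, O(audit_transcript → notify_kin), the K-axiom yields O(notify_kin).
The contrapositive of premise 10 (O(declare_conflict → not notify_kin)) is O(notify_kin → not declare_conflict), and O(notify_kin) is already established, so O(not declare_conflict).
The contrapositive of premise 6 (O(not certify_patent → declare_conflict)) is O(not declare_conflict → certify_patent), and O(not declare_conflict) is already established, so O(certify_patent).
Premise 8 is O(certify_patent → reconcile_license); since O(certify_patent), deontic closure gives O(reconcile_license).
So O(reconcile_license) holds — reconcile_license is obligatory. None of the other listed options is made obligatory by any chain of premises.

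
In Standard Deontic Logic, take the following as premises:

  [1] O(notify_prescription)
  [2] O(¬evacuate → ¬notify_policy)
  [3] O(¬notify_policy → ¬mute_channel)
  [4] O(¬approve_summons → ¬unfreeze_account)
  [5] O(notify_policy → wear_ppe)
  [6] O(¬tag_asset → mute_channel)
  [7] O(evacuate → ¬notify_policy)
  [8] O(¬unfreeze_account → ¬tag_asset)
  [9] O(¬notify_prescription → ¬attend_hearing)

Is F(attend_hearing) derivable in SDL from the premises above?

No

Premise 9 is O(¬notify_prescription → ¬attend_hearing), but O(¬notify_prescription) is not derivable from the premises, so it does not yield O(¬attend_hearing).
No other premise forces O(¬attend_hearing). An ideal world satisfying every premise can still have attend_hearing true, so F(attend_hearing) is not derivable.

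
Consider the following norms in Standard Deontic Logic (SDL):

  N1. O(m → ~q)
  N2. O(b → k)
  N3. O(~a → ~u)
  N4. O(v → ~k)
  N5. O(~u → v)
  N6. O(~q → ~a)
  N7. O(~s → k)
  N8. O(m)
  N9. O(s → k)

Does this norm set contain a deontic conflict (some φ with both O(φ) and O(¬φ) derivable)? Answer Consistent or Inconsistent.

Inconsistent

Premises 9 and 7 are O(s → k) and O(~s → k); every ideal world satisfies s or ~s, so in either case k holds — hence O(k).
Premise 4 is O(v → ~k); contrapositively O(k → ~v). Since O(k) holds, K gives O(~v).
Premise 5, O(~u → v), contraposes to O(~v → u); with O(~v) we get O(u).
The contrapositive of premise 3 (O(~a → ~u)) is O(u → a), and O(u) is already established, so O(a).
Premise 6 is O(~q → ~a); contrapositively O(a → q). Since O(a) holds, K gives O(q).
The contrapositive of premise 1 (O(m → ~q)) is O(q → ~m), and O(q) is already established, so O(~m).
But premise 8 directly asserts O(m).
We now have both O(~m) and O(m) — m is simultaneously obligatory and forbidden, violating the D-axiom.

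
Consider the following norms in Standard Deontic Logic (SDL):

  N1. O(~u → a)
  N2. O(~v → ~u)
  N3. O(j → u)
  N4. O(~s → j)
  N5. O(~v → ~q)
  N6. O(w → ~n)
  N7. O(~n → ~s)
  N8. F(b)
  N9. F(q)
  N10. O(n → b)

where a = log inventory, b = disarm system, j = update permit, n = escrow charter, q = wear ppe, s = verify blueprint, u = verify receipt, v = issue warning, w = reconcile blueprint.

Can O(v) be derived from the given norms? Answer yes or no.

Yes

Premise 8 is F(b), i.e. O(~b).
The contrapositive of premise 10 (O(n → b)) is O(~b → ~n), and O(~b) is already established, so O(~n).
From O(~n) and premise 7, O(~n → ~s), we obtain O(~s).
From O(~s) and premise 4, O(~s → j), we obtain O(j).
Applying K to premise 3 (O(j → u)) and O(j) yields O(u).
The contrapositive of premise 2 (O(~v → ~u)) is O(u → v), and O(u) is already established, so O(v).
Premises 1, 5, 6, 9 do not contribute to this derivation.
So O(v) follows.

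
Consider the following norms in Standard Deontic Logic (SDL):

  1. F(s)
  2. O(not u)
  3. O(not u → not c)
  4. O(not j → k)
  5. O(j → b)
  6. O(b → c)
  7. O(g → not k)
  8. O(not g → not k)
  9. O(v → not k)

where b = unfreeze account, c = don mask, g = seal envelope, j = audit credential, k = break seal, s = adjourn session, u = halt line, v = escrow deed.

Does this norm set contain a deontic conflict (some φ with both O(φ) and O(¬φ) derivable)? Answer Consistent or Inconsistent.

Inconsistent

By case analysis on not g: premise 8 gives O(not g → not k) and premise 7 gives O(g → not k), so O(not k) either way.
Premise 4, O(not j → k), contraposes to O(not k → j); with O(not k) we get O(j).
From O(j) and premise 5, O(j → b), we obtain O(b).
Applying K to premise 6 (O(b → c)) and O(b) yields O(c).
Premise 3, O(not u → not c), contraposes to O(c → u); with O(c) we get O(u).
However, premise 2 gives O(not u).
We now have both O(u) and O(not u) — u is simultaneously obligatory and forbidden, violating the D-axiom.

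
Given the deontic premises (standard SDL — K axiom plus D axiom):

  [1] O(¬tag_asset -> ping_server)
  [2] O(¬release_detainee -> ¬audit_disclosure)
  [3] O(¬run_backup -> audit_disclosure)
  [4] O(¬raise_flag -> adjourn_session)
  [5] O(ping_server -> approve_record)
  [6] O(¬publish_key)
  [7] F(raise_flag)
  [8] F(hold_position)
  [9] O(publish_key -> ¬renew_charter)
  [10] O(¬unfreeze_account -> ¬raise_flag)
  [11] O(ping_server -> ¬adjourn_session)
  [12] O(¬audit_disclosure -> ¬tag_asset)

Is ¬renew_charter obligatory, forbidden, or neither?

Neither

Premise 9 is O(publish_key -> ¬renew_charter), but O(publish_key) is not derivable from the premises, so it does not yield O(¬renew_charter).
No premise or chain of K-axiom applications forces O(¬renew_charter), and none forces O(renew_charter). So ¬renew_charter is neither obligatory nor forbidden under these norms.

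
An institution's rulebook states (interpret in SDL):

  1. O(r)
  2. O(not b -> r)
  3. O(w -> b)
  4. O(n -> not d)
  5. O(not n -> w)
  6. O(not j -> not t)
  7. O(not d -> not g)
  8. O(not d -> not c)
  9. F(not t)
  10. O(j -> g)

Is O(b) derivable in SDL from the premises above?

Yes

Premise 9 is F(not t), i.e. O(t).
Premise 6 is O(not j -> not t); contrapositively O(t -> j). Since O(t) holds, K gives O(j).
From O(j) and premise 10, O(j -> g), we obtain O(g).
Premise 7 is O(not d -> not g); contrapositively O(g -> d). Since O(g) holds, K gives O(d).
Premise 4, O(n -> not d), contraposes to O(d -> not n); with O(d) we get O(not n).
From O(not n) and premise 5, O(not n -> w), we obtain O(w).
Premise 3 is O(w -> b); since O(w), deontic closure gives O(b).
Premises 1, 2, 8 do not contribute to this derivation.
So O(b) follows.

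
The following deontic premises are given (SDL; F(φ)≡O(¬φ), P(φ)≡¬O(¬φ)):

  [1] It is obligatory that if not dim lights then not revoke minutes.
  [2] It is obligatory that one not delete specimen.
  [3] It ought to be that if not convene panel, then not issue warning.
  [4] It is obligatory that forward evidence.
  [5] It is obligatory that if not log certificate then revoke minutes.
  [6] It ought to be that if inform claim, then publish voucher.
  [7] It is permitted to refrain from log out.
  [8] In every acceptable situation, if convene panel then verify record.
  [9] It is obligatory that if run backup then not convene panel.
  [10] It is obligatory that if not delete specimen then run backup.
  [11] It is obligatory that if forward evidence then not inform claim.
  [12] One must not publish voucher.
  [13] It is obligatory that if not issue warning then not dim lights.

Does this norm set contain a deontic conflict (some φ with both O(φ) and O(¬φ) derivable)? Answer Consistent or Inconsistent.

Premise 6 is O(inform_claim → publish_voucher), but O(inform_claim) is not derivable from the premises, so it does not yield O(publish_voucher).
So O(publish_voucher) is not derivable, and the apparent clash with O(¬publish_voucher) does not arise.
A world satisfying every obligation exists (e.g. convene_panel=false, delete_specimen=false, dim_lights=false, forward_evidence=true, inform_claim=false, issue_warning=false, log_certificate=true, log_out=false, publish_voucher=false, revoke_minutes=false, run_backup=true, verify_record=false); no atom is both obligatory and forbidden, so the set is consistent.

Consistent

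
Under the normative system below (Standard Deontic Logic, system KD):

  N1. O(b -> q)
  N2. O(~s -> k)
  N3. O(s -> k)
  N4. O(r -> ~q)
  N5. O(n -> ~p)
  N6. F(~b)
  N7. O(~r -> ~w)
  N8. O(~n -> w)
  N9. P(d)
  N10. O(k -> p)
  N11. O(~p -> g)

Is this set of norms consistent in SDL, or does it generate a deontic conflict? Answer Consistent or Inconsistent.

Inconsistent

Premises 2 and 3 are O(~s -> k) and O(s -> k); every ideal world satisfies ~s or s, so in either case k holds — hence O(k).
With premise 10, O(k -> p), the K-axiom yields O(p).
The contrapositive of premise 5 (O(n -> ~p)) is O(p -> ~n), and O(p) is already established, so O(~n).
Applying K to premise 8 (O(~n -> w)) and O(~n) yields O(w).
The contrapositive of premise 7 (O(~r -> ~w)) is O(w -> r), and O(w) is already established, so O(r).
Applying K to premise 4 (O(r -> ~q)) and O(r) yields O(~q).
Premise 1 is O(b -> q); contrapositively O(~q -> ~b). Since O(~q) holds, K gives O(~b).
But premise 6, F(~b), means O(b).
We now have both O(~b) and O(b) — b is simultaneously obligatory and forbidden, violating the D-axiom.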